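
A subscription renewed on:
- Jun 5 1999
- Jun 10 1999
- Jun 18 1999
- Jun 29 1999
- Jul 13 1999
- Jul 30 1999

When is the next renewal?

Aug 19 1999

The spacing grows by 3 each time: 5, 8, 11, 14, 17 days.
Next gap: 20 days. Jul 30 1999 + 20 days = Aug 19 1999.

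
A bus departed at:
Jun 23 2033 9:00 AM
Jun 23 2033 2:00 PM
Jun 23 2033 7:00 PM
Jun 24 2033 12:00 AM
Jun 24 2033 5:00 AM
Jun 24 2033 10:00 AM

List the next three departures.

Gaps: 5, 5, 5, 5, 5 hours — each event is 5 hours after the previous one.
Jun 24 2033 10:00 AM + 5 h = Jun 24 2033 3:00 PM.
Jun 24 2033 3:00 PM + 5 h = Jun 24 2033 8:00 PM.
Jun 24 2033 8:00 PM + 5 h = Jun 25 2033 1:00 AM.

Jun 24 2033 3:00 PM, Jun 24 2033 8:00 PM, Jun 25 2033 1:00 AM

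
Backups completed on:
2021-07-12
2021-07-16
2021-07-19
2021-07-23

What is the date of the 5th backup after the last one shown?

2021-08-09

Gaps: 4, 3, 4 days — not constant, but cyclic with period 2.
The events fall on every Monday and Friday.
Next Monday: 2021-07-26.
Next Friday: 2021-07-30.
The following Monday is 2021-08-02.
The following Friday is 2021-08-06.
The following Monday is 2021-08-09.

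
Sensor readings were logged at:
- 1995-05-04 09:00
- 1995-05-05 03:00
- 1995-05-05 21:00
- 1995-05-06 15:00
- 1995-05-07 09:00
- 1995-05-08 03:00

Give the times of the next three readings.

The interval is a steady 18 hours (18, 18, 18, 18, 18).
1995-05-08 03:00 + 18 h = 1995-05-08 21:00.
1995-05-08 21:00 + 18 h = 1995-05-09 15:00.
1995-05-09 15:00 + 18 h = 1995-05-10 09:00.

1995-05-08 21:00, 1995-05-09 15:00, 1995-05-10 09:00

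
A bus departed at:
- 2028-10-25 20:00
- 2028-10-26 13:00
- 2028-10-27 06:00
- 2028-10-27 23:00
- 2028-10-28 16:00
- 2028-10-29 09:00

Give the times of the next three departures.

2028-10-30 02:00, 2028-10-30 19:00, 2028-10-31 12:00

The interval is a steady 17 hours (17, 17, 17, 17, 17).
2028-10-29 09:00 + 17 h = 2028-10-30 02:00.
2028-10-30 02:00 + 17 h = 2028-10-30 19:00.
2028-10-30 19:00 + 17 h = 2028-10-31 12:00.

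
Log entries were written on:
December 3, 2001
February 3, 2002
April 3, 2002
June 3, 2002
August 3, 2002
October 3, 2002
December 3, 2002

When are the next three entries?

February 3, 2003; April 3, 2003; June 3, 2003

Each date is the 3rd; the gaps (62, 59, 61, 61, 61, 61) track the month lengths.
The rule is the 3rd of every 2 months.
February 2003: February 3, 2003.
April 2003: April 3, 2003.
June 2003: June 3, 2003.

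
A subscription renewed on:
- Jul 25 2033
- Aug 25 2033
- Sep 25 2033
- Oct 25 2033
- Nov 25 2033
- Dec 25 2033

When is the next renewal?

Each date is the 25th; the gaps (31, 31, 30, 31, 30) track the month lengths.
The rule is the 25th of each month.
Next: January 2034 → Jan 25 2034.

Jan 25 2034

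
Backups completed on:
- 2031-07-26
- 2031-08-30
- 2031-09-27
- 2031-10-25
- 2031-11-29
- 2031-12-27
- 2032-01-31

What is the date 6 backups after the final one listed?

2032-07-31

Every date is a Saturday; gaps 35, 28, 28, 35, 28, 35 days.
Each is the last Saturday of its month (at least one falls on the 29th or later, ruling out '4th Saturday').
Last Saturday of February 2032: 2032-02-28.
March 2032 ends with Saturday 2032-03-27.
Last Saturday of April 2032: 2032-04-24.
Last Saturday of May 2032: 2032-05-29.
June 2032 ends with Saturday 2032-06-26.
July 2032 ends with Saturday 2032-07-31.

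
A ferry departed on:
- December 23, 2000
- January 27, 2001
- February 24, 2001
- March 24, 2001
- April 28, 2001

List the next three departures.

May 26, 2001; June 23, 2001; July 28, 2001

All dates are Saturdays, 35, 28, 28, 35 days apart.
Specifically, the 4th Saturday of each month.
May 2001 — 4th Saturday is May 26, 2001.
June 2001 — 4th Saturday is June 23, 2001.
July 2001 — 4th Saturday is July 28, 2001.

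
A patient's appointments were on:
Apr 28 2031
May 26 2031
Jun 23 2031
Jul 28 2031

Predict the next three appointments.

Aug 25 2031, Sep 22 2031, Oct 27 2031

Gaps: 28, 28, 35 days — a mix of 28 and 35. Every date is a Monday.
Each is the 4th Monday of its month.
August 2031 — 4th Monday is Aug 25 2031.
4th Monday of September 2031: Sep 22 2031.
October 2031 — 4th Monday is Oct 27 2031.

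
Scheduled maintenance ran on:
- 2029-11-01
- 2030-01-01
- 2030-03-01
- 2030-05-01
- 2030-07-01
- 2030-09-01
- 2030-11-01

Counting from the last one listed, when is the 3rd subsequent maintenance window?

Each date is the 1st; the gaps (61, 59, 61, 61, 62, 61) track the month lengths.
The rule is the 1st of every 2 months.
Next: January 2031 → 2031-01-01.
Next: March 2031 → 2031-03-01.
Next: May 2031 → 2031-05-01.

2031-05-01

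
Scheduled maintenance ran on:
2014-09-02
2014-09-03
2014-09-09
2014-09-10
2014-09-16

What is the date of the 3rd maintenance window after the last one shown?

The gap pattern 1, 6, 1, 6 repeats every 2 events.
These are the Tuesdays and Wednesdays of each week.
Next Wednesday: 2014-09-17.
The following Tuesday is 2014-09-23.
The following Wednesday is 2014-09-24.

2014-09-24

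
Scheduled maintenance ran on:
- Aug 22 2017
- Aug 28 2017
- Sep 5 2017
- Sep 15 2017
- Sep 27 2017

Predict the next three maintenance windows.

Gaps: 6, 8, 10, 12 days — each gap is 2 larger than the previous one.
Next gap: 14 days. Sep 27 2017 + 14 days = Oct 11 2017.
Next gap: 16 days. Oct 11 2017 + 16 days = Oct 27 2017.
Next gap: 18 days. Oct 27 2017 + 18 days = Nov 14 2017.

Oct 11 2017, Oct 27 2017, Nov 14 2017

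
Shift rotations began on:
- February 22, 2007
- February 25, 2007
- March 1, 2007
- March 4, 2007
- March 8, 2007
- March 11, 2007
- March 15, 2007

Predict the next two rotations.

The gap pattern 3, 4, 3, 4, 3, 4 repeats every 2 events.
These are the Thursdays and Sundays of each week.
The following Sunday is March 18, 2007.
Next Thursday: March 22, 2007.

March 18, 2007; March 22, 2007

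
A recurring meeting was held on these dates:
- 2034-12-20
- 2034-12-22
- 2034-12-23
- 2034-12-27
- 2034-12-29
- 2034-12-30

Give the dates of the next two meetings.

The gap pattern 2, 1, 4, 2, 1 repeats every 3 events.
These are the Wednesdays, Fridays and Saturdays of each week.
Next Wednesday: 2035-01-03.
Next Friday: 2035-01-05.

2035-01-03, 2035-01-05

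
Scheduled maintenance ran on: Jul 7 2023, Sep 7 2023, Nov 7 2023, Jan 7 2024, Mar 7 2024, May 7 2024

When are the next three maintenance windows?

The day-of-month is always 7 (62, 61, 61, 60, 61 days between events).
So this recurs on the 7th of every 2 months.
July 2024: Jul 7 2024.
Next: September 2024 → Sep 7 2024.
Next: November 2024 → Nov 7 2024.

Jul 7 2024, Sep 7 2024, Nov 7 2024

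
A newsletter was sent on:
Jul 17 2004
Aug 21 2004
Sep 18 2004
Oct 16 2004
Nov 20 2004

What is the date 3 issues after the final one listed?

Feb 19 2005

Gaps: 35, 28, 28, 35 days — a mix of 28 and 35. Every date is a Saturday.
Each is the 3rd Saturday of its month.
3rd Saturday of December 2004: Dec 18 2004.
3rd Saturday of January 2005: Jan 15 2005.
February 2005 — 3rd Saturday is Feb 19 2005.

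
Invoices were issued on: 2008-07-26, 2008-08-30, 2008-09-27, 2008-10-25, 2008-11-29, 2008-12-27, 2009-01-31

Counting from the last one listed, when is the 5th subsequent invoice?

2009-06-27

Every date is a Saturday; gaps 35, 28, 28, 35, 28, 35 days.
Each is the last Saturday of its month (at least one falls on the 29th or later, ruling out '4th Saturday').
February 2009 ends with Saturday 2009-02-28.
March 2009 ends with Saturday 2009-03-28.
April 2009 ends with Saturday 2009-04-25.
May 2009 ends with Saturday 2009-05-30.
Last Saturday of June 2009: 2009-06-27.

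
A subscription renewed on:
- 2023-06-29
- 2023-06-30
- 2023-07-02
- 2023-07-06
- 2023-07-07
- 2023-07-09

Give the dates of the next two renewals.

2023-07-13, 2023-07-14

The gap pattern 1, 2, 4, 1, 2 repeats every 3 events.
These are the Thursdays, Fridays and Sundays of each week.
The following Thursday is 2023-07-13.
The following Friday is 2023-07-14.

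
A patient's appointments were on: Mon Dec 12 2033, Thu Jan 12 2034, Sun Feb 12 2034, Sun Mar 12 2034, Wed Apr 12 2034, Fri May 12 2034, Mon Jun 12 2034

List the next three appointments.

Wed Jul 12 2034, Sat Aug 12 2034, Tue Sep 12 2034

The day-of-month is always 12 (31, 31, 28, 31, 30, 31 days between events).
So this recurs on the 12th of each month.
July 2034: Wed Jul 12 2034.
Next: August 2034 → Sat Aug 12 2034.
Next: September 2034 → Tue Sep 12 2034.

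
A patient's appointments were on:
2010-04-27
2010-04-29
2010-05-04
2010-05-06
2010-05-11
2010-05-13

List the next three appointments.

2010-05-18, 2010-05-20, 2010-05-25

The gap pattern 2, 5, 2, 5, 2 repeats every 2 events.
These are the Tuesdays and Thursdays of each week.
Next Tuesday: 2010-05-18.
The following Thursday is 2010-05-20.
Next Tuesday: 2010-05-25.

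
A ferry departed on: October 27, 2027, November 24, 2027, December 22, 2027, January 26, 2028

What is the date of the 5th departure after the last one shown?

Gaps: 28, 28, 35 days — a mix of 28 and 35. Every date is a Wednesday.
Each is the 4th Wednesday of its month.
4th Wednesday of February 2028: February 23, 2028.
4th Wednesday of March 2028: March 22, 2028.
April 2028 — 4th Wednesday is April 26, 2028.
4th Wednesday of May 2028: May 24, 2028.
June 2028 — 4th Wednesday is June 28, 2028.

June 28, 2028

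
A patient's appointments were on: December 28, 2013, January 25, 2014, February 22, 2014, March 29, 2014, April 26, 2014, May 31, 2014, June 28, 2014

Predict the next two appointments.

All Saturdays; the gaps (28, 28, 35, 28, 35, 28) vary with month length.
This is the last Saturday of each month.
July 2014 ends with Saturday July 26, 2014.
August 2014 ends with Saturday August 30, 2014.

July 26, 2014; August 30, 2014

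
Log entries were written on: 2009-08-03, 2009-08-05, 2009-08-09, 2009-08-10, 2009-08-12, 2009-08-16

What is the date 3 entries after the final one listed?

Every event lands on a Monday or Wednesday or Sunday (gaps cycle 2, 4, 1, 2, 4).
So the schedule is: every Monday, Wednesday and Sunday.
Next Monday: 2009-08-17.
The following Wednesday is 2009-08-19.
The following Sunday is 2009-08-23.

2009-08-23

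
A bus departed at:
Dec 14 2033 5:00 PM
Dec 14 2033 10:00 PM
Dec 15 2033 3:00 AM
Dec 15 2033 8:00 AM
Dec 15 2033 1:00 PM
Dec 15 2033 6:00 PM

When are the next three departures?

Gaps: 5, 5, 5, 5, 5 hours — each event is 5 hours after the previous one.
Dec 15 2033 6:00 PM + 5 h = Dec 15 2033 11:00 PM.
Dec 15 2033 11:00 PM + 5 h = Dec 16 2033 4:00 AM.
Dec 16 2033 4:00 AM + 5 h = Dec 16 2033 9:00 AM.

Dec 15 2033 11:00 PM, Dec 16 2033 4:00 AM, Dec 16 2033 9:00 AM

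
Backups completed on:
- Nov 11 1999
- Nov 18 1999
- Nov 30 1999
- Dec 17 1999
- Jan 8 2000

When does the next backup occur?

Feb 4 2000

Intervals are 7, 12, 17, 22 days — an arithmetic progression with common difference 5.
Next gap: 27 days. Jan 8 2000 + 27 days = Feb 4 2000.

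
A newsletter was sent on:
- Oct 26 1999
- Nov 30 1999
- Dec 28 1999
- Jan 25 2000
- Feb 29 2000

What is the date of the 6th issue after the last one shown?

All Tuesdays; the gaps (35, 28, 28, 35) vary with month length.
This is the last Tuesday of each month.
Last Tuesday of March 2000: Mar 28 2000.
Last Tuesday of April 2000: Apr 25 2000.
May 2000 ends with Tuesday May 30 2000.
Last Tuesday of June 2000: Jun 27 2000.
Last Tuesday of July 2000: Jul 25 2000.
Last Tuesday of August 2000: Aug 29 2000.

Aug 29 2000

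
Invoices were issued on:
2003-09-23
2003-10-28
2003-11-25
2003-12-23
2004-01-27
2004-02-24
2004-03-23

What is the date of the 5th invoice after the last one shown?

2004-08-24

All dates are Tuesdays, 35, 28, 28, 35, 28, 28 days apart.
Specifically, the 4th Tuesday of each month.
April 2004 — 4th Tuesday is 2004-04-27.
4th Tuesday of May 2004: 2004-05-25.
4th Tuesday of June 2004: 2004-06-22.
July 2004 — 4th Tuesday is 2004-07-27.
August 2004 — 4th Tuesday is 2004-08-24.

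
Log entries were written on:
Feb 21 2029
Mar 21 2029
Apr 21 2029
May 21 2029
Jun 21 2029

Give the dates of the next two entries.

Jul 21 2029, Aug 21 2029

Gaps: 28, 31, 30, 31 days — not constant. Every event is on the 21st of the month.
Pattern: the 21st of each month.
Next: July 2029 → Jul 21 2029.
August 2029: Aug 21 2029.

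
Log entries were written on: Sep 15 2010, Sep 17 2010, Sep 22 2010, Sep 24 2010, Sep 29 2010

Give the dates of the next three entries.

Gaps: 2, 5, 2, 5 days — not constant, but cyclic with period 2.
The events fall on every Wednesday and Friday.
The following Friday is Oct 1 2010.
The following Wednesday is Oct 6 2010.
Next Friday: Oct 8 2010.

Oct 1 2010, Oct 6 2010, Oct 8 2010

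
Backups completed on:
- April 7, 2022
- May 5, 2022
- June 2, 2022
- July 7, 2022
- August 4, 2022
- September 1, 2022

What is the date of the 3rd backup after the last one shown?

These are Thursdays at 28- or 35-day spacing (28, 28, 35, 28, 28).
The pattern: 1st Thursday of the month.
October 2022 — 1st Thursday is October 6, 2022.
November 2022 — 1st Thursday is November 3, 2022.
1st Thursday of December 2022: December 1, 2022.

December 1, 2022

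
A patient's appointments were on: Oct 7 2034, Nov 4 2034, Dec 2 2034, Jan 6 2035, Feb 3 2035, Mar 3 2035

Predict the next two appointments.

Apr 7 2035, May 5 2035

All dates are Saturdays, 28, 28, 35, 28, 28 days apart.
Specifically, the 1st Saturday of each month.
1st Saturday of April 2035: Apr 7 2035.
May 2035 — 1st Saturday is May 5 2035.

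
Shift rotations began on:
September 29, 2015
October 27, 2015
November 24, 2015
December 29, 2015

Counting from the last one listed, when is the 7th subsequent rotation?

July 26, 2016

Every date is a Tuesday; gaps 28, 28, 35 days.
Each is the last Tuesday of its month (at least one falls on the 29th or later, ruling out '4th Tuesday').
Last Tuesday of January 2016: January 26, 2016.
February 2016 ends with Tuesday February 23, 2016.
Last Tuesday of March 2016: March 29, 2016.
April 2016 ends with Tuesday April 26, 2016.
May 2016 ends with Tuesday May 31, 2016.
Last Tuesday of June 2016: June 28, 2016.
Last Tuesday of July 2016: July 26, 2016.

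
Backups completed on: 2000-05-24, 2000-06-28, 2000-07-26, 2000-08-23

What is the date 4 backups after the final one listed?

All dates are Wednesdays, 35, 28, 28 days apart.
Specifically, the 4th Wednesday of each month.
September 2000 — 4th Wednesday is 2000-09-27.
October 2000 — 4th Wednesday is 2000-10-25.
4th Wednesday of November 2000: 2000-11-22.
4th Wednesday of December 2000: 2000-12-27.

2000-12-27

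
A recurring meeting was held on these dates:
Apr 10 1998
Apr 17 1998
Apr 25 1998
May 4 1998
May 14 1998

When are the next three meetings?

Gaps: 7, 8, 9, 10 days — each gap is 1 larger than the previous one.
Next gap: 11 days. May 14 1998 + 11 days = May 25 1998.
Next gap: 12 days. May 25 1998 + 12 days = Jun 6 1998.
Next gap: 13 days. Jun 6 1998 + 13 days = Jun 19 1998.

May 25 1998, Jun 6 1998, Jun 19 1998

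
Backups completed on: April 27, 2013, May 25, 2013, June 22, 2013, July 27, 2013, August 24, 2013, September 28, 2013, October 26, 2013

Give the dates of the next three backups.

Gaps: 28, 28, 35, 28, 35, 28 days — a mix of 28 and 35. Every date is a Saturday.
Each is the 4th Saturday of its month.
November 2013 — 4th Saturday is November 23, 2013.
December 2013 — 4th Saturday is December 28, 2013.
January 2014 — 4th Saturday is January 25, 2014.

November 23, 2013; December 28, 2013; January 25, 2014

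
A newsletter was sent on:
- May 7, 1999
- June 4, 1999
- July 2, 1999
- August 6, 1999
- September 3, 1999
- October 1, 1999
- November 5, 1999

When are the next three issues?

December 3, 1999; January 7, 2000; February 4, 2000

Gaps: 28, 28, 35, 28, 28, 35 days — a mix of 28 and 35. Every date is a Friday.
Each is the 1st Friday of its month.
1st Friday of December 1999: December 3, 1999.
1st Friday of January 2000: January 7, 2000.
1st Friday of February 2000: February 4, 2000.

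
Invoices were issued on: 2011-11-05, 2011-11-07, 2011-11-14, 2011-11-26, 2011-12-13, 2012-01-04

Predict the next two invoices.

2012-01-31, 2012-03-03

Gaps: 2, 7, 12, 17, 22 days — each gap is 5 larger than the previous one.
Next gap: 27 days. 2012-01-04 + 27 days = 2012-01-31.
Next gap: 32 days. 2012-01-31 + 32 days = 2012-03-03.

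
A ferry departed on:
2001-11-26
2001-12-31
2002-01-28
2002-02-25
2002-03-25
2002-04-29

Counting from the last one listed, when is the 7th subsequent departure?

2002-11-25

These are Mondays with 35, 28, 28, 28, 35-day gaps.
Each is the final Monday of its month — 2001-12-31 is past the 28th, so '4th Monday' doesn't fit.
Last Monday of May 2002: 2002-05-27.
June 2002 ends with Monday 2002-06-24.
July 2002 ends with Monday 2002-07-29.
August 2002 ends with Monday 2002-08-26.
September 2002 ends with Monday 2002-09-30.
Last Monday of October 2002: 2002-10-28.
November 2002 ends with Monday 2002-11-25.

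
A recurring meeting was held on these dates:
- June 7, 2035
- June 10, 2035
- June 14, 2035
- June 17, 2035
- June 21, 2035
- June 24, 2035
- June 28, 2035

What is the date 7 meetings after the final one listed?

Gaps: 3, 4, 3, 4, 3, 4 days — not constant, but cyclic with period 2.
The events fall on every Thursday and Sunday.
The following Sunday is July 1, 2035.
Next Thursday: July 5, 2035.
The following Sunday is July 8, 2035.
Next Thursday: July 12, 2035.
Next Sunday: July 15, 2035.
Next Thursday: July 19, 2035.
Next Sunday: July 22, 2035.

July 22, 2035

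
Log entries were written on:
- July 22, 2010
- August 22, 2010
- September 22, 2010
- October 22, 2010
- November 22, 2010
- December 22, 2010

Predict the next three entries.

January 22, 2011; February 22, 2011; March 22, 2011

Gaps: 31, 31, 30, 31, 30 days — not constant. Every event is on the 22nd of the month.
Pattern: the 22nd of each month.
Next: January 2011 → January 22, 2011.
Next: February 2011 → February 22, 2011.
March 2011: March 22, 2011.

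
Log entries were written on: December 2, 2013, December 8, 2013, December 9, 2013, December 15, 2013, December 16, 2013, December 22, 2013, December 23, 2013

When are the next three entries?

The gap pattern 6, 1, 6, 1, 6, 1 repeats every 2 events.
These are the Mondays and Sundays of each week.
The following Sunday is December 29, 2013.
Next Monday: December 30, 2013.
Next Sunday: January 5, 2014.

December 29, 2013; December 30, 2013; January 5, 2014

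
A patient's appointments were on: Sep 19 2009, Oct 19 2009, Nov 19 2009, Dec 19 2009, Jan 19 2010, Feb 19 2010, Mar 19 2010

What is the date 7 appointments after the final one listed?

Oct 19 2010

Each date is the 19th; the gaps (30, 31, 30, 31, 31, 28) track the month lengths.
The rule is the 19th of each month.
Next: April 2010 → Apr 19 2010.
Next: May 2010 → May 19 2010.
Next: June 2010 → Jun 19 2010.
Next: July 2010 → Jul 19 2010.
August 2010: Aug 19 2010.
Next: September 2010 → Sep 19 2010.
Next: October 2010 → Oct 19 2010.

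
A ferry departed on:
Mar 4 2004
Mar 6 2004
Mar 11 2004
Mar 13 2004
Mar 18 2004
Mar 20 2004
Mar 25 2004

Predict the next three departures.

Every event lands on a Thursday or Saturday (gaps cycle 2, 5, 2, 5, 2, 5).
So the schedule is: every Thursday and Saturday.
The following Saturday is Mar 27 2004.
Next Thursday: Apr 1 2004.
Next Saturday: Apr 3 2004.

Mar 27 2004, Apr 1 2004, Apr 3 2004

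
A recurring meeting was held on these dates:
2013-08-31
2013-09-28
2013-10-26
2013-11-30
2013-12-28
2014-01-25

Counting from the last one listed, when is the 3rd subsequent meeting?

2014-04-26

Every date is a Saturday; gaps 28, 28, 35, 28, 28 days.
Each is the last Saturday of its month (at least one falls on the 29th or later, ruling out '4th Saturday').
Last Saturday of February 2014: 2014-02-22.
Last Saturday of March 2014: 2014-03-29.
Last Saturday of April 2014: 2014-04-26.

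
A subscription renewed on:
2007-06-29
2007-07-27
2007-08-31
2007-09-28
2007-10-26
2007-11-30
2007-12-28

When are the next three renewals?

2008-01-25, 2008-02-29, 2008-03-28

These are Fridays with 28, 35, 28, 28, 35, 28-day gaps.
Each is the final Friday of its month — 2007-06-29 is past the 28th, so '4th Friday' doesn't fit.
January 2008 ends with Friday 2008-01-25.
February 2008 ends with Friday 2008-02-29.
March 2008 ends with Friday 2008-03-28.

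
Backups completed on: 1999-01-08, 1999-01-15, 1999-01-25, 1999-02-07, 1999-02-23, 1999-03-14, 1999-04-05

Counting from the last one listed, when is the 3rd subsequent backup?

1999-06-28

The spacing grows by 3 each time: 7, 10, 13, 16, 19, 22 days.
Next gap: 25 days. 1999-04-05 + 25 days = 1999-04-30.
Next gap: 28 days. 1999-04-30 + 28 days = 1999-05-28.
Next gap: 31 days. 1999-05-28 + 31 days = 1999-06-28.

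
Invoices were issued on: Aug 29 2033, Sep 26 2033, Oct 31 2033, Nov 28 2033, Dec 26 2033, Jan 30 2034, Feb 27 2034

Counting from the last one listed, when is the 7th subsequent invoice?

Sep 25 2034

These are Mondays with 28, 35, 28, 28, 35, 28-day gaps.
Each is the final Monday of its month — Aug 29 2033 is past the 28th, so '4th Monday' doesn't fit.
Last Monday of March 2034: Mar 27 2034.
April 2034 ends with Monday Apr 24 2034.
May 2034 ends with Monday May 29 2034.
June 2034 ends with Monday Jun 26 2034.
July 2034 ends with Monday Jul 31 2034.
Last Monday of August 2034: Aug 28 2034.
September 2034 ends with Monday Sep 25 2034.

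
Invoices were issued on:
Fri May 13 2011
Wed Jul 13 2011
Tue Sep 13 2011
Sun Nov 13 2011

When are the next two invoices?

Fri Jan 13 2012, Tue Mar 13 2012

Each date is the 13th; the gaps (61, 62, 61) track the month lengths.
The rule is the 13th of every 2 months.
Next: January 2012 → Fri Jan 13 2012.
March 2012: Tue Mar 13 2012.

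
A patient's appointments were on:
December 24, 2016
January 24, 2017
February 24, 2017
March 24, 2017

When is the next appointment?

Each date is the 24th; the gaps (31, 31, 28) track the month lengths.
The rule is the 24th of each month.
April 2017: April 24, 2017.

April 24, 2017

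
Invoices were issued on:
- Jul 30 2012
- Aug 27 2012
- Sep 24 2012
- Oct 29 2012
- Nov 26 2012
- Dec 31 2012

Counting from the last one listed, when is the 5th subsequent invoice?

May 27 2013

These are Mondays with 28, 28, 35, 28, 35-day gaps.
Each is the final Monday of its month — Jul 30 2012 is past the 28th, so '4th Monday' doesn't fit.
Last Monday of January 2013: Jan 28 2013.
Last Monday of February 2013: Feb 25 2013.
March 2013 ends with Monday Mar 25 2013.
Last Monday of April 2013: Apr 29 2013.
May 2013 ends with Monday May 27 2013.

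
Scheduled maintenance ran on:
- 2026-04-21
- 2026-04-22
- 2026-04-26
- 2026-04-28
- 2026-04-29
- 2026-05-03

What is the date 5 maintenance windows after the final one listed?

2026-05-13

Every event lands on a Tuesday or Wednesday or Sunday (gaps cycle 1, 4, 2, 1, 4).
So the schedule is: every Tuesday, Wednesday and Sunday.
The following Tuesday is 2026-05-05.
Next Wednesday: 2026-05-06.
Next Sunday: 2026-05-10.
Next Tuesday: 2026-05-12.
Next Wednesday: 2026-05-13.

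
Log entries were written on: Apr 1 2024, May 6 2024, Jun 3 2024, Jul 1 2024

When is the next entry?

Aug 5 2024

All dates are Mondays, 35, 28, 28 days apart.
Specifically, the 1st Monday of each month.
1st Monday of August 2024: Aug 5 2024.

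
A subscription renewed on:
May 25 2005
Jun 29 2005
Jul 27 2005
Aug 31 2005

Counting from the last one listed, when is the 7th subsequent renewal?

Mar 29 2006

These are Wednesdays with 35, 28, 35-day gaps.
Each is the final Wednesday of its month — Jun 29 2005 is past the 28th, so '4th Wednesday' doesn't fit.
Last Wednesday of September 2005: Sep 28 2005.
Last Wednesday of October 2005: Oct 26 2005.
November 2005 ends with Wednesday Nov 30 2005.
December 2005 ends with Wednesday Dec 28 2005.
Last Wednesday of January 2006: Jan 25 2006.
February 2006 ends with Wednesday Feb 22 2006.
Last Wednesday of March 2006: Mar 29 2006.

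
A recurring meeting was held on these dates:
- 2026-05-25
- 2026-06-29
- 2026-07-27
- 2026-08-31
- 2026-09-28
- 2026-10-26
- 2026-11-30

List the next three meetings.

2026-12-28, 2027-01-25, 2027-02-22

These are Mondays with 35, 28, 35, 28, 28, 35-day gaps.
Each is the final Monday of its month — 2026-06-29 is past the 28th, so '4th Monday' doesn't fit.
Last Monday of December 2026: 2026-12-28.
January 2027 ends with Monday 2027-01-25.
Last Monday of February 2027: 2027-02-22.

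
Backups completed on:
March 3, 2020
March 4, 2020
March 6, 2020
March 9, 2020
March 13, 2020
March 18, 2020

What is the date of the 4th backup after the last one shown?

Gaps: 1, 2, 3, 4, 5 days — each gap is 1 larger than the previous one.
Next gap: 6 days. March 18, 2020 + 6 days = March 24, 2020.
Next gap: 7 days. March 24, 2020 + 7 days = March 31, 2020.
Next gap: 8 days. March 31, 2020 + 8 days = April 8, 2020.
Next gap: 9 days. April 8, 2020 + 9 days = April 17, 2020.

April 17, 2020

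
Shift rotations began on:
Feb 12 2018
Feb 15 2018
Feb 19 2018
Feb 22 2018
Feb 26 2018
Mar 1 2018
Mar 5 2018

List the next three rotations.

Gaps: 3, 4, 3, 4, 3, 4 days — not constant, but cyclic with period 2.
The events fall on every Monday and Thursday.
The following Thursday is Mar 8 2018.
The following Monday is Mar 12 2018.
The following Thursday is Mar 15 2018.

Mar 8 2018, Mar 12 2018, Mar 15 2018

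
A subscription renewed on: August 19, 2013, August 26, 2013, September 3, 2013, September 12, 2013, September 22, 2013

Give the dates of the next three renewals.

October 3, 2013; October 15, 2013; October 28, 2013

The spacing grows by 1 each time: 7, 8, 9, 10 days.
Next gap: 11 days. September 22, 2013 + 11 days = October 3, 2013.
Next gap: 12 days. October 3, 2013 + 12 days = October 15, 2013.
Next gap: 13 days. October 15, 2013 + 13 days = October 28, 2013.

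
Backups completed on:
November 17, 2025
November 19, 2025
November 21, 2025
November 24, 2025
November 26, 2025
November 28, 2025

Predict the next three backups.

December 1, 2025; December 3, 2025; December 5, 2025

Every event lands on a Monday or Wednesday or Friday (gaps cycle 2, 2, 3, 2, 2).
So the schedule is: every Monday, Wednesday and Friday.
Next Monday: December 1, 2025.
The following Wednesday is December 3, 2025.
Next Friday: December 5, 2025.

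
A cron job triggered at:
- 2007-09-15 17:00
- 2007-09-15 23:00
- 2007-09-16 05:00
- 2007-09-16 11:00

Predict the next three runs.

Spacing: 6, 6, 6 h — constant 6 h.
2007-09-16 11:00 + 6 h = 2007-09-16 17:00.
2007-09-16 17:00 + 6 h = 2007-09-16 23:00.
2007-09-16 23:00 + 6 h = 2007-09-17 05:00.

2007-09-16 17:00, 2007-09-16 23:00, 2007-09-17 05:00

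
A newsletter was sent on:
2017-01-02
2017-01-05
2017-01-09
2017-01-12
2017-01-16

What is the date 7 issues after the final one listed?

2017-02-09

Gaps: 3, 4, 3, 4 days — not constant, but cyclic with period 2.
The events fall on every Monday and Thursday.
Next Thursday: 2017-01-19.
The following Monday is 2017-01-23.
Next Thursday: 2017-01-26.
The following Monday is 2017-01-30.
The following Thursday is 2017-02-02.
The following Monday is 2017-02-06.
Next Thursday: 2017-02-09.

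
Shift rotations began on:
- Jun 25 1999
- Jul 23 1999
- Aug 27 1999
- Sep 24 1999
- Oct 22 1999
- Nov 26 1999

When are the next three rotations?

Dec 24 1999, Jan 28 2000, Feb 25 2000

These are Fridays at 28- or 35-day spacing (28, 35, 28, 28, 35).
The pattern: 4th Friday of the month.
4th Friday of December 1999: Dec 24 1999.
January 2000 — 4th Friday is Jan 28 2000.
4th Friday of February 2000: Feb 25 2000.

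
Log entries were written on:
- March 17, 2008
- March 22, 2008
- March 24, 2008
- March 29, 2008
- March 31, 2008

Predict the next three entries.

Every event lands on a Monday or Saturday (gaps cycle 5, 2, 5, 2).
So the schedule is: every Monday and Saturday.
The following Saturday is April 5, 2008.
Next Monday: April 7, 2008.
Next Saturday: April 12, 2008.

April 5, 2008; April 7, 2008; April 12, 2008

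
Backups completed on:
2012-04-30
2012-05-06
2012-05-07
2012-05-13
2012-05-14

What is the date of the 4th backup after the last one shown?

2012-05-28

Every event lands on a Monday or Sunday (gaps cycle 6, 1, 6, 1).
So the schedule is: every Monday and Sunday.
The following Sunday is 2012-05-20.
Next Monday: 2012-05-21.
Next Sunday: 2012-05-27.
The following Monday is 2012-05-28.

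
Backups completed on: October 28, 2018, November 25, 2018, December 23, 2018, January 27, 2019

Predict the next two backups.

February 24, 2019; March 24, 2019

Gaps: 28, 28, 35 days — a mix of 28 and 35. Every date is a Sunday.
Each is the 4th Sunday of its month.
4th Sunday of February 2019: February 24, 2019.
4th Sunday of March 2019: March 24, 2019.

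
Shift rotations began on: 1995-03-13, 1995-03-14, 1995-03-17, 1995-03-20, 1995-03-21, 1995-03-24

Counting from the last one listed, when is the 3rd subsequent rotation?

The gap pattern 1, 3, 3, 1, 3 repeats every 3 events.
These are the Mondays, Tuesdays and Fridays of each week.
Next Monday: 1995-03-27.
The following Tuesday is 1995-03-28.
Next Friday: 1995-03-31.

1995-03-31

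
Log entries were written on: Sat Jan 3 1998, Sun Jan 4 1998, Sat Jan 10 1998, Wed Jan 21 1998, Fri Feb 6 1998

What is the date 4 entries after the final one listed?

Sun May 31 1998

Gaps: 1, 6, 11, 16 days — each gap is 5 larger than the previous one.
Next gap: 21 days. Fri Feb 6 1998 + 21 days = Fri Feb 27 1998.
Next gap: 26 days. Fri Feb 27 1998 + 26 days = Wed Mar 25 1998.
Next gap: 31 days. Wed Mar 25 1998 + 31 days = Sat Apr 25 1998.
Next gap: 36 days. Sat Apr 25 1998 + 36 days = Sun May 31 1998.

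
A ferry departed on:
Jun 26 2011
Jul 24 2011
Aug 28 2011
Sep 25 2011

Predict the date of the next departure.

Oct 23 2011

Gaps: 28, 35, 28 days — a mix of 28 and 35. Every date is a Sunday.
Each is the 4th Sunday of its month.
4th Sunday of October 2011: Oct 23 2011.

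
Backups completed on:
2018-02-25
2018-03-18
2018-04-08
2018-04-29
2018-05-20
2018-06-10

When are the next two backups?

The spacing is 21, 21, 21, 21, 21 days — always 21 days.
2018-06-10 + 21 days = 2018-07-01.
2018-07-01 + 21 days = 2018-07-22.

2018-07-01, 2018-07-22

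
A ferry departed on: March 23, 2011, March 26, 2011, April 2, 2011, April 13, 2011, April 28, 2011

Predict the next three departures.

May 17, 2011; June 9, 2011; July 6, 2011

Intervals are 3, 7, 11, 15 days — an arithmetic progression with common difference 4.
Next gap: 19 days. April 28, 2011 + 19 days = May 17, 2011.
Next gap: 23 days. May 17, 2011 + 23 days = June 9, 2011.
Next gap: 27 days. June 9, 2011 + 27 days = July 6, 2011.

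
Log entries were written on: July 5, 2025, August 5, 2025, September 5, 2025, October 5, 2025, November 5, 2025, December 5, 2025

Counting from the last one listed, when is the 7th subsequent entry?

Each date is the 5th; the gaps (31, 31, 30, 31, 30) track the month lengths.
The rule is the 5th of each month.
January 2026: January 5, 2026.
February 2026: February 5, 2026.
Next: March 2026 → March 5, 2026.
Next: April 2026 → April 5, 2026.
Next: May 2026 → May 5, 2026.
Next: June 2026 → June 5, 2026.
Next: July 2026 → July 5, 2026.

July 5, 2026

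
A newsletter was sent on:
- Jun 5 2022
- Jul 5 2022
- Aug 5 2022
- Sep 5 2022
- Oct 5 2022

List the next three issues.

Nov 5 2022, Dec 5 2022, Jan 5 2023

Each date is the 5th; the gaps (30, 31, 31, 30) track the month lengths.
The rule is the 5th of each month.
November 2022: Nov 5 2022.
December 2022: Dec 5 2022.
January 2023: Jan 5 2023.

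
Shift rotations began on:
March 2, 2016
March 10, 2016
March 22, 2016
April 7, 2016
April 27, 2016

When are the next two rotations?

May 21, 2016; June 18, 2016

The spacing grows by 4 each time: 8, 12, 16, 20 days.
Next gap: 24 days. April 27, 2016 + 24 days = May 21, 2016.
Next gap: 28 days. May 21, 2016 + 28 days = June 18, 2016.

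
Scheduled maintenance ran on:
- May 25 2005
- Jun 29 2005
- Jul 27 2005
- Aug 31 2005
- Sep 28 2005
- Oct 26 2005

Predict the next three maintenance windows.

Nov 30 2005, Dec 28 2005, Jan 25 2006

These are Wednesdays with 35, 28, 35, 28, 28-day gaps.
Each is the final Wednesday of its month — Jun 29 2005 is past the 28th, so '4th Wednesday' doesn't fit.
Last Wednesday of November 2005: Nov 30 2005.
December 2005 ends with Wednesday Dec 28 2005.
January 2006 ends with Wednesday Jan 25 2006.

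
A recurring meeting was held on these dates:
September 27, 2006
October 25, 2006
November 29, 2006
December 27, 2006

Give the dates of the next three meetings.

Every date is a Wednesday; gaps 28, 35, 28 days.
Each is the last Wednesday of its month (at least one falls on the 29th or later, ruling out '4th Wednesday').
January 2007 ends with Wednesday January 31, 2007.
Last Wednesday of February 2007: February 28, 2007.
March 2007 ends with Wednesday March 28, 2007.

January 31, 2007; February 28, 2007; March 28, 2007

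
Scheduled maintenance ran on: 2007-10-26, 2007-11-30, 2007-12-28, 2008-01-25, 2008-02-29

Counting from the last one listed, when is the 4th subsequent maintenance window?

2008-06-27

All Fridays; the gaps (35, 28, 28, 35) vary with month length.
This is the last Friday of each month.
March 2008 ends with Friday 2008-03-28.
Last Friday of April 2008: 2008-04-25.
May 2008 ends with Friday 2008-05-30.
June 2008 ends with Friday 2008-06-27.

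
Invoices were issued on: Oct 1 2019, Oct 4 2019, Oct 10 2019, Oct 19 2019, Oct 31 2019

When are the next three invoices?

Nov 15 2019, Dec 3 2019, Dec 24 2019

The spacing grows by 3 each time: 3, 6, 9, 12 days.
Next gap: 15 days. Oct 31 2019 + 15 days = Nov 15 2019.
Next gap: 18 days. Nov 15 2019 + 18 days = Dec 3 2019.
Next gap: 21 days. Dec 3 2019 + 21 days = Dec 24 2019.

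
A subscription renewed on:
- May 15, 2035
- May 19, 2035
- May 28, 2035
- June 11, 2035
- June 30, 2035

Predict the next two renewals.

July 24, 2035; August 22, 2035

The spacing grows by 5 each time: 4, 9, 14, 19 days.
Next gap: 24 days. June 30, 2035 + 24 days = July 24, 2035.
Next gap: 29 days. July 24, 2035 + 29 days = August 22, 2035.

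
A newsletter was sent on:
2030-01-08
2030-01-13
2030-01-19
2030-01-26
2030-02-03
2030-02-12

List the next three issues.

2030-02-22, 2030-03-05, 2030-03-17

Intervals are 5, 6, 7, 8, 9 days — an arithmetic progression with common difference 1.
Next gap: 10 days. 2030-02-12 + 10 days = 2030-02-22.
Next gap: 11 days. 2030-02-22 + 11 days = 2030-03-05.
Next gap: 12 days. 2030-03-05 + 12 days = 2030-03-17.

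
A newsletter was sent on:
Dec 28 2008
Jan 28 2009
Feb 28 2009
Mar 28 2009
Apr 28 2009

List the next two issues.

Each date is the 28th; the gaps (31, 31, 28, 31) track the month lengths.
The rule is the 28th of each month.
Next: May 2009 → May 28 2009.
June 2009: Jun 28 2009.

May 28 2009, Jun 28 2009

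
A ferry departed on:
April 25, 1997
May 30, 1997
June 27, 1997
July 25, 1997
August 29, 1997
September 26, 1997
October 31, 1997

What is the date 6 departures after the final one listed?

April 24, 1998

Every date is a Friday; gaps 35, 28, 28, 35, 28, 35 days.
Each is the last Friday of its month (at least one falls on the 29th or later, ruling out '4th Friday').
Last Friday of November 1997: November 28, 1997.
Last Friday of December 1997: December 26, 1997.
January 1998 ends with Friday January 30, 1998.
Last Friday of February 1998: February 27, 1998.
March 1998 ends with Friday March 27, 1998.
April 1998 ends with Friday April 24, 1998.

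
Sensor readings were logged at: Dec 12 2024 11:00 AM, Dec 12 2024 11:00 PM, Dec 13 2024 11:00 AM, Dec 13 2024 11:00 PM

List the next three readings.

The interval is a steady 12 hours (12, 12, 12).
Dec 13 2024 11:00 PM + 12 h = Dec 14 2024 11:00 AM.
Dec 14 2024 11:00 AM + 12 h = Dec 14 2024 11:00 PM.
Dec 14 2024 11:00 PM + 12 h = Dec 15 2024 11:00 AM.

Dec 14 2024 11:00 AM, Dec 14 2024 11:00 PM, Dec 15 2024 11:00 AM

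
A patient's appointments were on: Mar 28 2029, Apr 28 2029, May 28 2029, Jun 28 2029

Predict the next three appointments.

Jul 28 2029, Aug 28 2029, Sep 28 2029

Gaps: 31, 30, 31 days — not constant. Every event is on the 28th of the month.
Pattern: the 28th of each month.
July 2029: Jul 28 2029.
August 2029: Aug 28 2029.
September 2029: Sep 28 2029.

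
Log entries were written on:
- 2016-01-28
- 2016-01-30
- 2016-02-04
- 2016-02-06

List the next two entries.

2016-02-11, 2016-02-13

Every event lands on a Thursday or Saturday (gaps cycle 2, 5, 2).
So the schedule is: every Thursday and Saturday.
The following Thursday is 2016-02-11.
The following Saturday is 2016-02-13.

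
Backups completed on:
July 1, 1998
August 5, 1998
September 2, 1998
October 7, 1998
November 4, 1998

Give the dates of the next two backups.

December 2, 1998; January 6, 1999

Gaps: 35, 28, 35, 28 days — a mix of 28 and 35. Every date is a Wednesday.
Each is the 1st Wednesday of its month.
December 1998 — 1st Wednesday is December 2, 1998.
January 1999 — 1st Wednesday is January 6, 1999.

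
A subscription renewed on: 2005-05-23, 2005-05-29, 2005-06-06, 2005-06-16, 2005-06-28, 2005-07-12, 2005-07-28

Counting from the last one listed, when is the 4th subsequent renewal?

2005-10-20

Gaps: 6, 8, 10, 12, 14, 16 days — each gap is 2 larger than the previous one.
Next gap: 18 days. 2005-07-28 + 18 days = 2005-08-15.
Next gap: 20 days. 2005-08-15 + 20 days = 2005-09-04.
Next gap: 22 days. 2005-09-04 + 22 days = 2005-09-26.
Next gap: 24 days. 2005-09-26 + 24 days = 2005-10-20.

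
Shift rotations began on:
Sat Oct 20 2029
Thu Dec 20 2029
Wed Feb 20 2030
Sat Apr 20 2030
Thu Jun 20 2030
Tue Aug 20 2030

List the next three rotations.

Sun Oct 20 2030, Fri Dec 20 2030, Thu Feb 20 2031

Each date is the 20th; the gaps (61, 62, 59, 61, 61) track the month lengths.
The rule is the 20th of every 2 months.
October 2030: Sun Oct 20 2030.
Next: December 2030 → Fri Dec 20 2030.
February 2031: Thu Feb 20 2031.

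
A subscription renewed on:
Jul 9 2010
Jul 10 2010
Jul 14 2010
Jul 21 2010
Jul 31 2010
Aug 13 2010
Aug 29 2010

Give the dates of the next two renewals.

The spacing grows by 3 each time: 1, 4, 7, 10, 13, 16 days.
Next gap: 19 days. Aug 29 2010 + 19 days = Sep 17 2010.
Next gap: 22 days. Sep 17 2010 + 22 days = Oct 9 2010.

Sep 17 2010, Oct 9 2010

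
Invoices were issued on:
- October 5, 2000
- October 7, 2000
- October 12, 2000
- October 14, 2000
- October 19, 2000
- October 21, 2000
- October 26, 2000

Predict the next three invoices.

October 28, 2000; November 2, 2000; November 4, 2000

The gap pattern 2, 5, 2, 5, 2, 5 repeats every 2 events.
These are the Thursdays and Saturdays of each week.
Next Saturday: October 28, 2000.
Next Thursday: November 2, 2000.
Next Saturday: November 4, 2000.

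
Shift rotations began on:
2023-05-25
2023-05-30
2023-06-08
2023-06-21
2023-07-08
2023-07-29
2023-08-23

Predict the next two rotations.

2023-09-21, 2023-10-24

Intervals are 5, 9, 13, 17, 21, 25 days — an arithmetic progression with common difference 4.
Next gap: 29 days. 2023-08-23 + 29 days = 2023-09-21.
Next gap: 33 days. 2023-09-21 + 33 days = 2023-10-24.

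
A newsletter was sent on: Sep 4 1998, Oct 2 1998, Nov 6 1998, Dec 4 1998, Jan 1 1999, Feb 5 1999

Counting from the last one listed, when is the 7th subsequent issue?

All dates are Fridays, 28, 35, 28, 28, 35 days apart.
Specifically, the 1st Friday of each month.
1st Friday of March 1999: Mar 5 1999.
April 1999 — 1st Friday is Apr 2 1999.
May 1999 — 1st Friday is May 7 1999.
1st Friday of June 1999: Jun 4 1999.
July 1999 — 1st Friday is Jul 2 1999.
1st Friday of August 1999: Aug 6 1999.
1st Friday of September 1999: Sep 3 1999.

Sep 3 1999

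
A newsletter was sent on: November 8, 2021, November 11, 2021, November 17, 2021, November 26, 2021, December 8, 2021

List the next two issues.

Gaps: 3, 6, 9, 12 days — each gap is 3 larger than the previous one.
Next gap: 15 days. December 8, 2021 + 15 days = December 23, 2021.
Next gap: 18 days. December 23, 2021 + 18 days = January 10, 2022.

December 23, 2021; January 10, 2022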